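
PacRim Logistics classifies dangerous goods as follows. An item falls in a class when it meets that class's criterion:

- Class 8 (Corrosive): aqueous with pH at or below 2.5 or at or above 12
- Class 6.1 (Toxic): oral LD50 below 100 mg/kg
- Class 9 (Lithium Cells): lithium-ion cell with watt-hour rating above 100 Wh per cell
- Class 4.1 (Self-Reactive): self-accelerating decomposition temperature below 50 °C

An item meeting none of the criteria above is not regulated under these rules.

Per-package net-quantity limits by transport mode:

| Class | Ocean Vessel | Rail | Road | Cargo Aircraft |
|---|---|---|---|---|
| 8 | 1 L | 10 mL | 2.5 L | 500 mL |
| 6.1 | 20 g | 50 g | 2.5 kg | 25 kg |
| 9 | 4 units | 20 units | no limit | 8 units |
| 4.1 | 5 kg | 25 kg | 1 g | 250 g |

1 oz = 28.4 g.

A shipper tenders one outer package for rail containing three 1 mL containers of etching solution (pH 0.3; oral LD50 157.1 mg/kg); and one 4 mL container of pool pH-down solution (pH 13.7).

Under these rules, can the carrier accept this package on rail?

The etching solution has pH 0.3, which is ≤ 2.5, so it is Class 8 (Corrosive).
pH 13.7 meets the Class 8 criterion (Corrosive), so the pool pH-down solution is Class 8.
Class 8 net quantity: (three 1 mL containers = 3 mL) + 4 mL = 7 mL.
7 mL is within the rail limit of 10 mL for Class 8.

Yes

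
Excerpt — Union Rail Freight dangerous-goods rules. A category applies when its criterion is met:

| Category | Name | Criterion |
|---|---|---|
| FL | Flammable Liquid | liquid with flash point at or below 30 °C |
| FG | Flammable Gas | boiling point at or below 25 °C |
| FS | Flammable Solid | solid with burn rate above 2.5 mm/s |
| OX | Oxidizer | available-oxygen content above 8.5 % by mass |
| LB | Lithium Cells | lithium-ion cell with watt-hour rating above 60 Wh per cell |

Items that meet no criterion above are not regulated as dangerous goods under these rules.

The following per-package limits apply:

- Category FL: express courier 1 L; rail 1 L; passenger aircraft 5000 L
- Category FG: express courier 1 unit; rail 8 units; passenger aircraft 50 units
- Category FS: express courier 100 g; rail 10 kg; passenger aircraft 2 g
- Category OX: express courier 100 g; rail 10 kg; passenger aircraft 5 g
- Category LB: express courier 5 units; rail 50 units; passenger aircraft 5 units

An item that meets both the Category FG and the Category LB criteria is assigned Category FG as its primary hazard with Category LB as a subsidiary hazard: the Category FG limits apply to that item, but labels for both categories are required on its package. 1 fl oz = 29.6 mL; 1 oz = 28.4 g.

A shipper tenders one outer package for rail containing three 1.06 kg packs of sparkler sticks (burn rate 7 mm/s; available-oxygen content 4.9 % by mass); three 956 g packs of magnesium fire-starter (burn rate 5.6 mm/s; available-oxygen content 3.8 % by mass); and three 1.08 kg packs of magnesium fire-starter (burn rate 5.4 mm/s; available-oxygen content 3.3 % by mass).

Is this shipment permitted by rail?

The sparkler sticks have burn rate 7 mm/s, which is > 2.5 mm/s, so they are Category FS (Flammable Solid).
With burn rate 5.6 mm/s (> 2.5 mm/s), the magnesium fire-starter falls in Category FS.
Burn rate 5.4 mm/s meets the Category FS criterion (Flammable Solid), so the magnesium fire-starter is Category FS.
Total Category FS: (three 1.06 kg packs = 3.18 kg) + (three 956 g packs = 2.868 kg) + (three 1.08 kg packs = 3.24 kg) = 9.288 kg.
9.288 kg ≤ 10 kg (rail limit, Category FS) — within limit.

Yes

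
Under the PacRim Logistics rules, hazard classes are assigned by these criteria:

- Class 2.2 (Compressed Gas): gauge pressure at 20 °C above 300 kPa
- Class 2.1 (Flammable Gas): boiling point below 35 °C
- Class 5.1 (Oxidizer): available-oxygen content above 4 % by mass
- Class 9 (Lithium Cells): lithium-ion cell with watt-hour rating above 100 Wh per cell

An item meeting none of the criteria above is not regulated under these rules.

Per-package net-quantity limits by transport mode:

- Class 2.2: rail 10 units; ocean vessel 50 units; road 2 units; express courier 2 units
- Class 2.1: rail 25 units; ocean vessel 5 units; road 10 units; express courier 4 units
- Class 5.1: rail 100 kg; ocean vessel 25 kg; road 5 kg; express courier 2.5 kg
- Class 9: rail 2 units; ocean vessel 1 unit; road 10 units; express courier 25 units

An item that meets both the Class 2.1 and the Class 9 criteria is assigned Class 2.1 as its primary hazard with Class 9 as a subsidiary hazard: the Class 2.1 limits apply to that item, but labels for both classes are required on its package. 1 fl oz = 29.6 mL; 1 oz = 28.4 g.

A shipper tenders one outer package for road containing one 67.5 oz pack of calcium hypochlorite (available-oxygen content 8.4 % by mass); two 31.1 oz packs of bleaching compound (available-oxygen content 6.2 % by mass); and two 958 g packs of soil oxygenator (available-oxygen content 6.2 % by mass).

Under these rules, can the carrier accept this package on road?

Available-oxygen content 8.4 % by mass meets the Class 5.1 criterion (Oxidizer), so the calcium hypochlorite is Class 5.1.
With available-oxygen content 6.2 % by mass (> 4 % by mass), the bleaching compound falls in Class 5.1.
The soil oxygenator has available-oxygen content 6.2 % by mass, which is > 4 % by mass, so it is Class 5.1 (Oxidizer).
Class 5.1 net quantity: (one 67.5 oz pack = 1.917 kg) + (two 31.1 oz packs = 1766.48 g) + (two 958 g packs = 1.916 kg) = 5599.48 g.
That exceeds the Class 5.1 road limit of 5 kg.

No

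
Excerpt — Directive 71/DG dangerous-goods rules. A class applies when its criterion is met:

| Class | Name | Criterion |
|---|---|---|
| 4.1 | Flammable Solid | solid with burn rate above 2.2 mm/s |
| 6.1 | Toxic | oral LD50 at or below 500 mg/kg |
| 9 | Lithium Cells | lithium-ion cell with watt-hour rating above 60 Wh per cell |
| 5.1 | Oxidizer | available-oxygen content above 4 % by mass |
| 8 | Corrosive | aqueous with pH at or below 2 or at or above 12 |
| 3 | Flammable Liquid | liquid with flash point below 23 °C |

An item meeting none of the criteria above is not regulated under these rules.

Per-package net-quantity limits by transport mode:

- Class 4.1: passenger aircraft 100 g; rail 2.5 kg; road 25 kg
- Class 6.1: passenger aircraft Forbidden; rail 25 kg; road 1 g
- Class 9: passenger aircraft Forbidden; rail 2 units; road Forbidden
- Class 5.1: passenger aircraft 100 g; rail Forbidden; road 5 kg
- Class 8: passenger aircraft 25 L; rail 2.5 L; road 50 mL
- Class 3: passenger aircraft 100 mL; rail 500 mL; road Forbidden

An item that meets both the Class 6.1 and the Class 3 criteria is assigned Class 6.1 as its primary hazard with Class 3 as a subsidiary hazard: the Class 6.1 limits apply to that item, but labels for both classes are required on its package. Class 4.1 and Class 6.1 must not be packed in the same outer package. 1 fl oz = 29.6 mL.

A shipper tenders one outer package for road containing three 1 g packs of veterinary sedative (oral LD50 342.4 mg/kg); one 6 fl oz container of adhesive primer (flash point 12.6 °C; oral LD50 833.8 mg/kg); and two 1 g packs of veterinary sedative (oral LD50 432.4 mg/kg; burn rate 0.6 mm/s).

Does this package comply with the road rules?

No

With oral LD50 342.4 mg/kg (≤ 500 mg/kg), the veterinary sedative falls in Class 6.1.
The adhesive primer has flash point 12.6 °C, which is < 23 °C, so it is Class 3 (Flammable Liquid).
Veterinary sedative: oral LD50 432.4 mg/kg ≤ 500 mg/kg → Class 6.1 (Toxic).
Class 6.1 net quantity: (three 1 g packs = 3 g) + (two 1 g packs = 2 g) = 5 g.
5 g exceeds the road limit of 1 g for Class 6.1.
Class 3 quantity: one 6 fl oz container = 177.6 mL.
By road, Class 3 is Forbidden regardless of quantity.
The segregation rule (Class 4.1 with Class 6.1) does not apply to Class 6.1 with Class 3.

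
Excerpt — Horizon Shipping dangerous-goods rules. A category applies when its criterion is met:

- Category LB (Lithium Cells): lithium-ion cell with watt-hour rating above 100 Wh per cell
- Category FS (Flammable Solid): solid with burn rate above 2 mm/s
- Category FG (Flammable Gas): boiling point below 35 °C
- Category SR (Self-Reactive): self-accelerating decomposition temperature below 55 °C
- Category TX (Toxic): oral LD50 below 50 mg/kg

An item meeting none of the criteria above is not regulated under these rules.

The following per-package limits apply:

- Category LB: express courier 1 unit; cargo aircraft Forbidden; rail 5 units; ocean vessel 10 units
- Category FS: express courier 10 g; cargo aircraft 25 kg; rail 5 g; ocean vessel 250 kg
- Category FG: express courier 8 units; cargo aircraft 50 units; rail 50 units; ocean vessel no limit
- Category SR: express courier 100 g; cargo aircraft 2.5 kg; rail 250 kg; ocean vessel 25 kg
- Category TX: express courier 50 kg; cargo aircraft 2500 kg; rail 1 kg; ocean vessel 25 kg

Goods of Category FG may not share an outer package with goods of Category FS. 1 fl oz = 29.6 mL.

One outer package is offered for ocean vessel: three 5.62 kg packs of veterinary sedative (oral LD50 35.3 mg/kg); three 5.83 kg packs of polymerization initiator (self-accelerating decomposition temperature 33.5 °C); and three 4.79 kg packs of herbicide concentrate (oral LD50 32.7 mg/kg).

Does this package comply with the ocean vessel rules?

No

Veterinary sedative: oral LD50 35.3 mg/kg < 50 mg/kg → Category TX (Toxic).
With self-accelerating decomposition temperature 33.5 °C (< 55 °C), the polymerization initiator falls in Category SR.
With oral LD50 32.7 mg/kg (< 50 mg/kg), the herbicide concentrate falls in Category TX.
Category TX net quantity: (three 5.62 kg packs = 16.86 kg) + (three 4.79 kg packs = 14.37 kg) = 31.23 kg.
That exceeds the Category TX ocean vessel limit of 25 kg.
Category SR quantity: three 5.83 kg packs = 17.49 kg.
17.49 kg is within the ocean vessel limit of 25 kg for Category SR.
The segregation rule (Category FG with Category FS) does not apply to Category TX with Category SR.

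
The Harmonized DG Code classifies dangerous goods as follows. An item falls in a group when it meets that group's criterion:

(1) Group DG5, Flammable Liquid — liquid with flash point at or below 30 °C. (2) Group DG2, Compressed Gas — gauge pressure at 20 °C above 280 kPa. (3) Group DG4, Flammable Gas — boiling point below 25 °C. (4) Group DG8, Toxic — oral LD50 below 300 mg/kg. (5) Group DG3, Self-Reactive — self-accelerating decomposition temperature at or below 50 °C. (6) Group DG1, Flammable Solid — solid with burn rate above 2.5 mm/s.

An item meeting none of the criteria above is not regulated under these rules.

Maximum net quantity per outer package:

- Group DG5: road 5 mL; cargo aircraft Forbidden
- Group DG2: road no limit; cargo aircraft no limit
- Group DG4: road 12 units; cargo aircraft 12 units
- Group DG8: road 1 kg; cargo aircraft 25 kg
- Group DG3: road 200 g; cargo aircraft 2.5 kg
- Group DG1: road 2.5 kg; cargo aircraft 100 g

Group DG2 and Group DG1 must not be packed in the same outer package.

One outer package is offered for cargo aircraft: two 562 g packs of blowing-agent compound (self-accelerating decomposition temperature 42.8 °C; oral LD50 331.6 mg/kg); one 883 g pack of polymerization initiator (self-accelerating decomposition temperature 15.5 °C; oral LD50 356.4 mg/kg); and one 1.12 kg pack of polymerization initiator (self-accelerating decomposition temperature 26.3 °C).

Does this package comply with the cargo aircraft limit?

No

With self-accelerating decomposition temperature 42.8 °C (≤ 50 °C), the blowing-agent compound falls in Group DG3.
The polymerization initiator has self-accelerating decomposition temperature 15.5 °C, which is ≤ 50 °C, so it is Group DG3 (Self-Reactive).
Polymerization initiator: self-accelerating decomposition temperature 26.3 °C ≤ 50 °C → Group DG3 (Self-Reactive).
Group DG3 net quantity: (two 562 g packs = 1.124 kg) + 883 g + 1.12 kg = 3.127 kg.
3.127 kg > 2.5 kg (cargo aircraft limit, Group DG3) — over the limit.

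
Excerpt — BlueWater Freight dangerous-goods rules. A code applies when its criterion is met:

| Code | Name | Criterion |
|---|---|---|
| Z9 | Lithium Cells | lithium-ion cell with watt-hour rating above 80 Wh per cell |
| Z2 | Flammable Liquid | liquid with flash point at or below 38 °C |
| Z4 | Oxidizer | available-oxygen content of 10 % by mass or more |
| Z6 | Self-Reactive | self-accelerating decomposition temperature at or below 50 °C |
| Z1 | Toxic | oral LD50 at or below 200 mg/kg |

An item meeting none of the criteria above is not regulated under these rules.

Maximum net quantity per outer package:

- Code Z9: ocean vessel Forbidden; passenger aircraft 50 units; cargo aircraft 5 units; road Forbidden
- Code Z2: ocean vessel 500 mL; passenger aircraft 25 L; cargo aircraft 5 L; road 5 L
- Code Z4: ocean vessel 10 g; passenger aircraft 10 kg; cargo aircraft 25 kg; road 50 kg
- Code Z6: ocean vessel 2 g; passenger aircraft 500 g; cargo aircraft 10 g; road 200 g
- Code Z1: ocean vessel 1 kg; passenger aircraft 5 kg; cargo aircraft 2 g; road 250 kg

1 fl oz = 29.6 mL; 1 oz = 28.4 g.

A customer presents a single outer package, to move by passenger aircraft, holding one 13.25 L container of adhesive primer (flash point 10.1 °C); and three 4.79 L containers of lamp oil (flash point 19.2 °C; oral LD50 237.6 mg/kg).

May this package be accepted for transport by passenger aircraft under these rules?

Flash point 10.1 °C meets the Code Z2 criterion (Flammable Liquid), so the adhesive primer is Code Z2.
Flash point 19.2 °C meets the Code Z2 criterion (Flammable Liquid), so the lamp oil is Code Z2.
Total Code Z2: 13.25 L + (three 4.79 L containers = 14.37 L) = 27.62 L.
27.62 L exceeds the passenger aircraft limit of 25 L for Code Z2.

No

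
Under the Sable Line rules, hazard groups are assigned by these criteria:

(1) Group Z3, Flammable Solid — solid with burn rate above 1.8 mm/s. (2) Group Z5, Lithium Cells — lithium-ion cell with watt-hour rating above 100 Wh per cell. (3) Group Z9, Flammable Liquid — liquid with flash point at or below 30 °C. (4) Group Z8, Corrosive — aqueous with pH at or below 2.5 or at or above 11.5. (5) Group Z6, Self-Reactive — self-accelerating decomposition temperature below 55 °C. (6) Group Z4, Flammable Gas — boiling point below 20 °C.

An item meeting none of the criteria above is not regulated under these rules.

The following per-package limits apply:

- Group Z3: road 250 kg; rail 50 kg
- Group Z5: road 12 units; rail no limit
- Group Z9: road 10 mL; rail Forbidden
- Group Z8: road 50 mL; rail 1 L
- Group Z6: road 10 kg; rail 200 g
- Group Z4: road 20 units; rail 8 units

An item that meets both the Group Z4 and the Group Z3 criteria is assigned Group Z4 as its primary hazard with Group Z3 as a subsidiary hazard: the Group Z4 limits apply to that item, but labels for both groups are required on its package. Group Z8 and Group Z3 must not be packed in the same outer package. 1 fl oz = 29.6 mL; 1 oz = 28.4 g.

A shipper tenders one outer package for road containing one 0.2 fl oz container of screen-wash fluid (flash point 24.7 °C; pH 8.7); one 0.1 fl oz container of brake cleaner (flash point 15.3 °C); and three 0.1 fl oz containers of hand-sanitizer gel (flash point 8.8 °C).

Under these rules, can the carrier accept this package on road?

No

With flash point 24.7 °C (≤ 30 °C), the screen-wash fluid falls in Group Z9.
Flash point 15.3 °C meets the Group Z9 criterion (Flammable Liquid), so the brake cleaner is Group Z9.
Hand-sanitizer gel: flash point 8.8 °C ≤ 30 °C → Group Z9 (Flammable Liquid).
Total Group Z9: (one 0.2 fl oz container = 5.92 mL) + (one 0.1 fl oz container = 2.96 mL) + (three 0.1 fl oz containers = 8.88 mL) = 17.76 mL.
That exceeds the Group Z9 road limit of 10 mL.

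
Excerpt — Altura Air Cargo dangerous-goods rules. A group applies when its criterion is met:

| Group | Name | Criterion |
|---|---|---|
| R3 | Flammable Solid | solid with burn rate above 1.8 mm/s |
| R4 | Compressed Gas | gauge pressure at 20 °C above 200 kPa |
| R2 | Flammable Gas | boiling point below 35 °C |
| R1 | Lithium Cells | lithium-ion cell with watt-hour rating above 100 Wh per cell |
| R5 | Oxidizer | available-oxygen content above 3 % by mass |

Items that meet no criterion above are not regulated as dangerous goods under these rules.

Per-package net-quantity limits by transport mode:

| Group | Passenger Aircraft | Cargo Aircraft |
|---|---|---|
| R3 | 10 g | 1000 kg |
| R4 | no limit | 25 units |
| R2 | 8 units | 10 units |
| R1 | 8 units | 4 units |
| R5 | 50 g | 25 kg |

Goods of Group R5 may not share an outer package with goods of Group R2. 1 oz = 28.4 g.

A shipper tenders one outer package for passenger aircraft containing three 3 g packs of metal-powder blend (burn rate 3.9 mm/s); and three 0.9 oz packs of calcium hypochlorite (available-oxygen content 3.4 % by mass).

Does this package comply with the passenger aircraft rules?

Metal-powder blend: burn rate 3.9 mm/s > 1.8 mm/s → Group R3 (Flammable Solid).
Calcium hypochlorite: available-oxygen content 3.4 % by mass > 3 % by mass → Group R5 (Oxidizer).
Group R3 quantity: three 3 g packs = 9 g.
9 g ≤ 10 g (passenger aircraft limit, Group R3) — within limit.
Group R5 quantity: three 0.9 oz packs = 76.68 g.
76.68 g > 50 g (passenger aircraft limit, Group R5) — over the limit.
The segregation rule (Group R5 with Group R2) does not apply to Group R3 with Group R5.

No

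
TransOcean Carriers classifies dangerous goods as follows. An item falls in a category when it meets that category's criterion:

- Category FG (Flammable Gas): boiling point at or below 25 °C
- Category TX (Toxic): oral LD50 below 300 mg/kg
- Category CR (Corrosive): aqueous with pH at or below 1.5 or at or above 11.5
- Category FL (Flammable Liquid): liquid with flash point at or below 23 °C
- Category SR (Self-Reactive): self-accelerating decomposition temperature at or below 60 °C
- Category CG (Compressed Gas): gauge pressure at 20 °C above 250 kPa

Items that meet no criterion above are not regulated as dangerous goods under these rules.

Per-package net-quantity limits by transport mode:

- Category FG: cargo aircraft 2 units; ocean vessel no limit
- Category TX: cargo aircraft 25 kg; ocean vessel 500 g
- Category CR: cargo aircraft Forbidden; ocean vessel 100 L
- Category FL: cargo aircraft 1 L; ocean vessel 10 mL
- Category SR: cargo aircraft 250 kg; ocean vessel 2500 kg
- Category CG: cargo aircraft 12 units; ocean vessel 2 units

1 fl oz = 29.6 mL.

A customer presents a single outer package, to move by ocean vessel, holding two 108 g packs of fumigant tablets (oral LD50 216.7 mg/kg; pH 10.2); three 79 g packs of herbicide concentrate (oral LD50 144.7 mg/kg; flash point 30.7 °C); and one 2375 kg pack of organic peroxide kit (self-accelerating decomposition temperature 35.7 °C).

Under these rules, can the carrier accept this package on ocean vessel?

Fumigant tablets: oral LD50 216.7 mg/kg < 300 mg/kg → Category TX (Toxic).
With oral LD50 144.7 mg/kg (< 300 mg/kg), the herbicide concentrate falls in Category TX.
Self-accelerating decomposition temperature 35.7 °C meets the Category SR criterion (Self-Reactive), so the organic peroxide kit is Category SR.
Category TX net quantity: (two 108 g packs = 216 g) + (three 79 g packs = 237 g) = 453 g.
453 g ≤ 500 g (ocean vessel limit, Category TX) — within limit.
Category SR quantity: 2375 kg.
That is within the Category SR ocean vessel limit of 2500 kg.
Every hazard category is within its ocean vessel limit and no segregation rule is violated.

Yes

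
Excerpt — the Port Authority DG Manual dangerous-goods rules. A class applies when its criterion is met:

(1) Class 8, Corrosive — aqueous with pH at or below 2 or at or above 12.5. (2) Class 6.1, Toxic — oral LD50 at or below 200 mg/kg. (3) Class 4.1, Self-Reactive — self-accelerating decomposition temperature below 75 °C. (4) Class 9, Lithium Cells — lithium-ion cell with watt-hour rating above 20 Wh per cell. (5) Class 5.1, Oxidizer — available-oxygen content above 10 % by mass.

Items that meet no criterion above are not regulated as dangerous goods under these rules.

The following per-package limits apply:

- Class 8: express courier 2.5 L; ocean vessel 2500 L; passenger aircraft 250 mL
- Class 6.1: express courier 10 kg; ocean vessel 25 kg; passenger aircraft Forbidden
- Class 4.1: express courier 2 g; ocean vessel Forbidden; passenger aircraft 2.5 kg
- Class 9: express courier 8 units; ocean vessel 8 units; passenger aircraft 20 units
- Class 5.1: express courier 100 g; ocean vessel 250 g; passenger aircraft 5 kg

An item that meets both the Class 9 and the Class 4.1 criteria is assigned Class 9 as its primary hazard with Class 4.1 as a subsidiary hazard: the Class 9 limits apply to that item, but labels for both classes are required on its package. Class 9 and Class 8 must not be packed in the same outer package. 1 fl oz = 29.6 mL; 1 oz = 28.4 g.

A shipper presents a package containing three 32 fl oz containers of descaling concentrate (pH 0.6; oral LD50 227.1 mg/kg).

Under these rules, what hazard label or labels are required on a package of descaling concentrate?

pH 0.6 meets the Class 8 criterion (Corrosive), so the descaling concentrate is Class 8.
Only the Class 8 label is required.

Class 8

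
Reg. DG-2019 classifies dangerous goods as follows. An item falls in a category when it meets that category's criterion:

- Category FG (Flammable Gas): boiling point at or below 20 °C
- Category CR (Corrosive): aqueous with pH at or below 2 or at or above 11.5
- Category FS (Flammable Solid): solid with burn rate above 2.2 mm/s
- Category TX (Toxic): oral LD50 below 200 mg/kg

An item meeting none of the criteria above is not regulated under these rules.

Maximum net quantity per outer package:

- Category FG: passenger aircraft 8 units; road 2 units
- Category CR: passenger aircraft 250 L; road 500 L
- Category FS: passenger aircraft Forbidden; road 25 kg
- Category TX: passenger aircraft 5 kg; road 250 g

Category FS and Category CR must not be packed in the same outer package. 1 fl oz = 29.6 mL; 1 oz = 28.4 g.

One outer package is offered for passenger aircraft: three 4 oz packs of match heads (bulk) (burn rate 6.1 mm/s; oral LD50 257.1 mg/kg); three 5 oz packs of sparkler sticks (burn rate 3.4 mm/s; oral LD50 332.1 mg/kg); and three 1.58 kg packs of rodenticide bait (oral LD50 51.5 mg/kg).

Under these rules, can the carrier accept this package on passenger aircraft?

No

Match heads (bulk): burn rate 6.1 mm/s > 2.2 mm/s → Category FS (Flammable Solid).
Sparkler sticks: burn rate 3.4 mm/s > 2.2 mm/s → Category FS (Flammable Solid).
Oral LD50 51.5 mg/kg meets the Category TX criterion (Toxic), so the rodenticide bait is Category TX.
Category FS net quantity: (three 4 oz packs = 340.8 g) + (three 5 oz packs = 426 g) = 766.8 g.
By passenger aircraft, Category FS is Forbidden regardless of quantity.
Category TX quantity: three 1.58 kg packs = 4.74 kg.
4.74 kg is within the passenger aircraft limit of 5 kg for Category TX.
The segregation rule (Category FS with Category CR) does not apply to Category FS with Category TX.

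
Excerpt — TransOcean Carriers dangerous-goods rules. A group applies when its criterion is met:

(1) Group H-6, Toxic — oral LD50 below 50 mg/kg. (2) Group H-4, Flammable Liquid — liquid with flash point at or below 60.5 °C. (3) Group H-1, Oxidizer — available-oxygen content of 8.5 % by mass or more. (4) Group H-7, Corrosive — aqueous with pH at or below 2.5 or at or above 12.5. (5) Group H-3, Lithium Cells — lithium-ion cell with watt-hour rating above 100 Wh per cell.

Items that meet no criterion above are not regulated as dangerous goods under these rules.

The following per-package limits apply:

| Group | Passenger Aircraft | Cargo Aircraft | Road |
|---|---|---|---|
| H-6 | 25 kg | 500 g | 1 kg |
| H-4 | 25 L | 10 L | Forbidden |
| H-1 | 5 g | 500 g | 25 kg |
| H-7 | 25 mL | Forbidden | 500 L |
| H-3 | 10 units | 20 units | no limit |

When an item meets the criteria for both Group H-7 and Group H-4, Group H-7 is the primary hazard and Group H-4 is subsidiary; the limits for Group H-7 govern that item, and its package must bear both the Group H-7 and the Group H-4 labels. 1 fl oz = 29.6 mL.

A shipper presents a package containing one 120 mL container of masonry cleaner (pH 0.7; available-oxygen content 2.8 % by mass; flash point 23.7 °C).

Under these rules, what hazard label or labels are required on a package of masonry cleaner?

Masonry cleaner: pH 0.7 ≤ 2.5 → Group H-7 (Corrosive).
Masonry cleaner: flash point 23.7 °C ≤ 60.5 °C → Group H-4 (Flammable Liquid).
By the precedence rule Group H-7 is primary and Group H-4 is subsidiary, and that rule requires both labels on the package.

Group H-4 and H-7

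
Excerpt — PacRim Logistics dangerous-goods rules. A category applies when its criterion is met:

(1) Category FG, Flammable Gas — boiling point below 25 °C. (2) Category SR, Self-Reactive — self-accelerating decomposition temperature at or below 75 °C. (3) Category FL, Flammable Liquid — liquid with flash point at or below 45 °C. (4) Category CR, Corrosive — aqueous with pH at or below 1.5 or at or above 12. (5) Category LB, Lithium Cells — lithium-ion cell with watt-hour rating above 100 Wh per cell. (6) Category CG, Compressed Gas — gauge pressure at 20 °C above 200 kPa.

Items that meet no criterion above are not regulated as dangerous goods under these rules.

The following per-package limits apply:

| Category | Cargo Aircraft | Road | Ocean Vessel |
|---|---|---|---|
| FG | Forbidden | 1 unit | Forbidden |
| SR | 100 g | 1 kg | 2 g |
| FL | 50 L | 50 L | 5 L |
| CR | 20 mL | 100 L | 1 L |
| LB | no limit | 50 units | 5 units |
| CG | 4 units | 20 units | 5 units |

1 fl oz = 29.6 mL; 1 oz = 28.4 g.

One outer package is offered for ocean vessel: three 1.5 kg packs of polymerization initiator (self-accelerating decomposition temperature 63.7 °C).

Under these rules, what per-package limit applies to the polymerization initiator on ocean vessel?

2 g

Polymerization initiator: self-accelerating decomposition temperature 63.7 °C ≤ 75 °C → Category SR (Self-Reactive).
The ocean vessel limit for Category SR is 2 g.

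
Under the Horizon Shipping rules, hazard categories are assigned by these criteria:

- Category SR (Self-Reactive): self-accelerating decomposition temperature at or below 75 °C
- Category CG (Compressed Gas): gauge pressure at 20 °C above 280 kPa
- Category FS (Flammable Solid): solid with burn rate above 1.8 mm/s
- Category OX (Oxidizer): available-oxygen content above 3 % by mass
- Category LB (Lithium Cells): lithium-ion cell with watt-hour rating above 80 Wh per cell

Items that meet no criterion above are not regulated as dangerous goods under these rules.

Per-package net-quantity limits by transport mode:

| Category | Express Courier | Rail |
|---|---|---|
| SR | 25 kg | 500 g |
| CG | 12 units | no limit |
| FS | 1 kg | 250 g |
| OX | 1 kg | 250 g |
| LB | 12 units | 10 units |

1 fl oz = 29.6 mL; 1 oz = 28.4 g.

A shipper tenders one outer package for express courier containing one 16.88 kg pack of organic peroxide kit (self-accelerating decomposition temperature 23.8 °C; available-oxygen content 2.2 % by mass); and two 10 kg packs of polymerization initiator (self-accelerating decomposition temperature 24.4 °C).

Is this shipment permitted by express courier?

No

Organic peroxide kit: self-accelerating decomposition temperature 23.8 °C ≤ 75 °C → Category SR (Self-Reactive).
With self-accelerating decomposition temperature 24.4 °C (≤ 75 °C), the polymerization initiator falls in Category SR.
Category SR net quantity: 16.88 kg + (two 10 kg packs = 20 kg) = 36.88 kg.
36.88 kg > 25 kg (express courier limit, Category SR) — over the limit.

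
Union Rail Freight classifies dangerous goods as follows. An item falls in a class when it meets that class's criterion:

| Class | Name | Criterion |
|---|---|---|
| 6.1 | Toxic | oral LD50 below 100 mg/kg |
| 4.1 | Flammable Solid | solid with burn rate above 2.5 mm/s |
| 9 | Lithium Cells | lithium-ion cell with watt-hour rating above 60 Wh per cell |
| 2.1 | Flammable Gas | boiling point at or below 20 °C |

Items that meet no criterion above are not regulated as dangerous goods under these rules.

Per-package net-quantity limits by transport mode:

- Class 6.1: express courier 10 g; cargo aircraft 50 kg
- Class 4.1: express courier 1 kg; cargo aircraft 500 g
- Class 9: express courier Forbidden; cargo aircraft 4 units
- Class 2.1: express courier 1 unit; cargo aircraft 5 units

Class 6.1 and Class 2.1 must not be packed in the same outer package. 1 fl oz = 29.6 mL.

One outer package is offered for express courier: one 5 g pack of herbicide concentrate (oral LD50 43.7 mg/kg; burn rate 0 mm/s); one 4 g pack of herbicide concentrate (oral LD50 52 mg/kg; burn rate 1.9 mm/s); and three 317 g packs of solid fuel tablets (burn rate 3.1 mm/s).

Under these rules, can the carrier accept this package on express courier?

Yes

With oral LD50 43.7 mg/kg (< 100 mg/kg), the herbicide concentrate falls in Class 6.1.
With oral LD50 52 mg/kg (< 100 mg/kg), the herbicide concentrate falls in Class 6.1.
Solid fuel tablets: burn rate 3.1 mm/s > 2.5 mm/s → Class 4.1 (Flammable Solid).
Class 6.1 net quantity: 5 g + 4 g = 9 g.
9 g is within the express courier limit of 10 g for Class 6.1.
Class 4.1 quantity: three 317 g packs = 951 g.
951 g ≤ 1 kg (express courier limit, Class 4.1) — within limit.
The segregation rule (Class 6.1 with Class 2.1) does not apply to Class 6.1 with Class 4.1.
Every hazard class is within its express courier limit and no segregation rule is violated.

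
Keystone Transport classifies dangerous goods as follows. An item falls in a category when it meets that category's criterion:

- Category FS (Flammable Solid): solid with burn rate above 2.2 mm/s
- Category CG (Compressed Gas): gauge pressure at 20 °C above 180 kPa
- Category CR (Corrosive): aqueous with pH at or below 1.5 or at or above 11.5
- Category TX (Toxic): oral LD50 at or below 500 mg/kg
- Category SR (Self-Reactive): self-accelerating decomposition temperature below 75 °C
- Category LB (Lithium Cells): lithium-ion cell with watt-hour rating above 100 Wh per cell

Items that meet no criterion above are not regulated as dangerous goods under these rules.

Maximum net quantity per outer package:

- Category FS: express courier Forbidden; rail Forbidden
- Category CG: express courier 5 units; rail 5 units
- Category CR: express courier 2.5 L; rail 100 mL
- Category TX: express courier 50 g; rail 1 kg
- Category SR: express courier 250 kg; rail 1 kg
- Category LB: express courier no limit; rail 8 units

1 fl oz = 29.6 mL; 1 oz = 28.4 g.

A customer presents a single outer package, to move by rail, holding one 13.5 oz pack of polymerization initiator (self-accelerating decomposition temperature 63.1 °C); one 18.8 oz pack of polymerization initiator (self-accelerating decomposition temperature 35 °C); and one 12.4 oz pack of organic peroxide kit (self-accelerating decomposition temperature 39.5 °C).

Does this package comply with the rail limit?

The polymerization initiator has self-accelerating decomposition temperature 63.1 °C, which is < 75 °C, so it is Category SR (Self-Reactive).
With self-accelerating decomposition temperature 35 °C (< 75 °C), the polymerization initiator falls in Category SR.
Organic peroxide kit: self-accelerating decomposition temperature 39.5 °C < 75 °C → Category SR (Self-Reactive).
Total Category SR: (one 13.5 oz pack = 383.4 g) + (one 18.8 oz pack = 533.92 g) + (one 12.4 oz pack = 352.16 g) = 1269.48 g.
That exceeds the Category SR rail limit of 1 kg.

No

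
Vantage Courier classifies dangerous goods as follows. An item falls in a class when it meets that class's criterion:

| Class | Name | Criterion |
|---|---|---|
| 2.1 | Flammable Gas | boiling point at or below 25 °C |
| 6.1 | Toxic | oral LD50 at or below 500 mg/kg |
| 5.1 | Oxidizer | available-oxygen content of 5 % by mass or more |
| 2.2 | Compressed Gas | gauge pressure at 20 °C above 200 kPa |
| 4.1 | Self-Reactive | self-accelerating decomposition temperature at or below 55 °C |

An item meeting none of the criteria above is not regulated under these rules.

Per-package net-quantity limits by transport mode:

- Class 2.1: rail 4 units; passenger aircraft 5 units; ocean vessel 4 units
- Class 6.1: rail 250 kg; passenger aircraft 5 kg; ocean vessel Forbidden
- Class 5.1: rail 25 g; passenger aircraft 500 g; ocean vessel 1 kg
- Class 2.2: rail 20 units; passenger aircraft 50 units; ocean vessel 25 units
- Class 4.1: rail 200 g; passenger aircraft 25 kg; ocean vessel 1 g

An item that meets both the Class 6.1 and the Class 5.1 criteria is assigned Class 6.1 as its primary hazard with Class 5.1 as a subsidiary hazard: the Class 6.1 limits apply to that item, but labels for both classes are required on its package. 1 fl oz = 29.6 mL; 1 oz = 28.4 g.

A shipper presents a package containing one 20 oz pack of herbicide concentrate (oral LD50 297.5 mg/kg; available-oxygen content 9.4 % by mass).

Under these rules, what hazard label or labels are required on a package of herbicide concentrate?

Class 5.1 and 6.1

With oral LD50 297.5 mg/kg (≤ 500 mg/kg), the herbicide concentrate falls in Class 6.1.
Herbicide concentrate: available-oxygen content 9.4 % by mass ≥ 5 % by mass → Class 5.1 (Oxidizer).
By the precedence rule Class 6.1 is primary and Class 5.1 is subsidiary, and that rule requires both labels on the package.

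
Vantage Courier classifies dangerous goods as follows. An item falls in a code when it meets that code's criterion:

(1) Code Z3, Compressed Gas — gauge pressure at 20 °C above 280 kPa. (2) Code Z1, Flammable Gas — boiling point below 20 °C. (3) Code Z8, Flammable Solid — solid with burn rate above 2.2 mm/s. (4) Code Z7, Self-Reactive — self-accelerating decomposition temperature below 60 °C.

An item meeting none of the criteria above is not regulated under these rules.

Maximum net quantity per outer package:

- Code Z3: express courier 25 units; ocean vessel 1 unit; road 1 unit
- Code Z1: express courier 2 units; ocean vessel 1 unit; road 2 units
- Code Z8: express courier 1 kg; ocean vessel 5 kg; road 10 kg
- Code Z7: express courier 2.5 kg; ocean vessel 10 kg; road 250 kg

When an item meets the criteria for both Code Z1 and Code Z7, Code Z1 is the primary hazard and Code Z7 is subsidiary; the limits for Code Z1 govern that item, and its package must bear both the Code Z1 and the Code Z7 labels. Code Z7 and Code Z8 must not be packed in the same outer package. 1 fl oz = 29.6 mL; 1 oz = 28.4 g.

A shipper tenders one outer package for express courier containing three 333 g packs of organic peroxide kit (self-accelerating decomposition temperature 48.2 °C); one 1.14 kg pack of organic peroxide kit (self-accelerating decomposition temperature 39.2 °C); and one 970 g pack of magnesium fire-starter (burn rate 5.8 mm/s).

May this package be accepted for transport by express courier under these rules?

No

Self-accelerating decomposition temperature 48.2 °C meets the Code Z7 criterion (Self-Reactive), so the organic peroxide kit is Code Z7.
Self-accelerating decomposition temperature 39.2 °C meets the Code Z7 criterion (Self-Reactive), so the organic peroxide kit is Code Z7.
Burn rate 5.8 mm/s meets the Code Z8 criterion (Flammable Solid), so the magnesium fire-starter is Code Z8.
Total Code Z7: (three 333 g packs = 999 g) + 1.14 kg = 2.139 kg.
2.139 kg ≤ 2.5 kg (express courier limit, Code Z7) — within limit.
Code Z8 quantity: 970 g.
970 g is within the express courier limit of 1 kg for Code Z8.
Code Z7 and Code Z8 may not share an outer package.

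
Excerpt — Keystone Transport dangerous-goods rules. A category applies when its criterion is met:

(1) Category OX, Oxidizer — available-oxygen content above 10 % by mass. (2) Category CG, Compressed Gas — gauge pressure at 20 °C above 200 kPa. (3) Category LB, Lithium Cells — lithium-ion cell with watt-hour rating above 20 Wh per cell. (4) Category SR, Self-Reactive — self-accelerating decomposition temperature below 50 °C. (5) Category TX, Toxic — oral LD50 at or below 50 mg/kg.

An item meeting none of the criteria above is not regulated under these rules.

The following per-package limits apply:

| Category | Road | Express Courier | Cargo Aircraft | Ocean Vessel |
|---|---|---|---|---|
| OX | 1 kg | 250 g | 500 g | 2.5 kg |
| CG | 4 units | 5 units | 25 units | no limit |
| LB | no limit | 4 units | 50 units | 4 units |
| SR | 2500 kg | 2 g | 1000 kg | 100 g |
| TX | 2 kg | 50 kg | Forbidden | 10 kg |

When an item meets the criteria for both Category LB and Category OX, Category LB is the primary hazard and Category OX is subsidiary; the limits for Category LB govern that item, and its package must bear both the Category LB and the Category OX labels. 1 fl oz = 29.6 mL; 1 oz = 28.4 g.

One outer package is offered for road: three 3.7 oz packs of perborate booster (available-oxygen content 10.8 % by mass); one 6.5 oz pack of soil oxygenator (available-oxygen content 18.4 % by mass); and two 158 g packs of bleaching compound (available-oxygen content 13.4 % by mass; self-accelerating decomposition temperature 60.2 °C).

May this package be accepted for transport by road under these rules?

Perborate booster: available-oxygen content 10.8 % by mass > 10 % by mass → Category OX (Oxidizer).
The soil oxygenator has available-oxygen content 18.4 % by mass, which is > 10 % by mass, so it is Category OX (Oxidizer).
The bleaching compound has available-oxygen content 13.4 % by mass, which is > 10 % by mass, so it is Category OX (Oxidizer).
Total Category OX: (three 3.7 oz packs = 315.24 g) + (one 6.5 oz pack = 184.6 g) + (two 158 g packs = 316 g) = 815.84 g.
815.84 g is within the road limit of 1 kg for Category OX.

Yes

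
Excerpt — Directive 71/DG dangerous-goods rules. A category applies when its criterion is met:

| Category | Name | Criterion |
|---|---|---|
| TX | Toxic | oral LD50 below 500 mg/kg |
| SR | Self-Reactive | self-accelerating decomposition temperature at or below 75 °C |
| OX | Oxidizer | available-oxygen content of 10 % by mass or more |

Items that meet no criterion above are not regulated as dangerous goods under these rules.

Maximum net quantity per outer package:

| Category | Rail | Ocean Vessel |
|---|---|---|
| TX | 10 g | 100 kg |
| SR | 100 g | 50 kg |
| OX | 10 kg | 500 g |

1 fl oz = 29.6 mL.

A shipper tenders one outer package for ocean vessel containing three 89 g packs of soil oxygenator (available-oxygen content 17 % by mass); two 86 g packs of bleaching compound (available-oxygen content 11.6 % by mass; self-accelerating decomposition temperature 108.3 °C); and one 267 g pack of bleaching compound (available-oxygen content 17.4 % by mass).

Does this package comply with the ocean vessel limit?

The soil oxygenator has available-oxygen content 17 % by mass, which is ≥ 10 % by mass, so it is Category OX (Oxidizer).
Available-oxygen content 11.6 % by mass meets the Category OX criterion (Oxidizer), so the bleaching compound is Category OX.
Available-oxygen content 17.4 % by mass meets the Category OX criterion (Oxidizer), so the bleaching compound is Category OX.
Category OX net quantity: (three 89 g packs = 267 g) + (two 86 g packs = 172 g) + 267 g = 706 g.
That exceeds the Category OX ocean vessel limit of 500 g.

No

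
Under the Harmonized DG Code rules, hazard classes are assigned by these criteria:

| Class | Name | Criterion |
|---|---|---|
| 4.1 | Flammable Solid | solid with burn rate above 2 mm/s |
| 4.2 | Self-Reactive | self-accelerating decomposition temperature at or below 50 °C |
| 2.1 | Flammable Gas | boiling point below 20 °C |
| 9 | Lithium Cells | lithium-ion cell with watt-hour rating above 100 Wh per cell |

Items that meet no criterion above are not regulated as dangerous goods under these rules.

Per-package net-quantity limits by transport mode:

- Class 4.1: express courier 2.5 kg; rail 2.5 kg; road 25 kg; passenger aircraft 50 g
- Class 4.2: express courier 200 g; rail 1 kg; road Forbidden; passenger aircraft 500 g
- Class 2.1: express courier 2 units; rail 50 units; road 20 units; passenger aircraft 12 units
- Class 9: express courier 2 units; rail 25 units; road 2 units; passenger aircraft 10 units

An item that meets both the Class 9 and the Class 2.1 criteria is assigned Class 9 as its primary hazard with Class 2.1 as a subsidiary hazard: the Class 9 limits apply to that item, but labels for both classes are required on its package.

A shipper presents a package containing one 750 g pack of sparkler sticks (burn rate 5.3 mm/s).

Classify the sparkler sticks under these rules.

Class 4.1

With burn rate 5.3 mm/s (> 2 mm/s), the sparkler sticks fall in Class 4.1.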